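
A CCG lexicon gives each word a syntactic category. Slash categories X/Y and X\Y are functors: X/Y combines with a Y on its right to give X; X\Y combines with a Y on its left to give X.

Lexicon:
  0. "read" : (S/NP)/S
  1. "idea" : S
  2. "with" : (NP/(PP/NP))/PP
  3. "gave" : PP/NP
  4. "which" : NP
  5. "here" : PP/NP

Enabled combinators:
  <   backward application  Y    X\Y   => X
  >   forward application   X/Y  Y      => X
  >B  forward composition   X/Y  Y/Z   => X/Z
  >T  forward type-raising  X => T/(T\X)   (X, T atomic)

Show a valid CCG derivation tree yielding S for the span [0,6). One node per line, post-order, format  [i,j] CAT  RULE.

[0,6] S   >
  [0,2] S/NP   >
    [0,1] "read" : (S/NP)/S
    [1,2] "idea" : S
  [2,6] NP   >
    [2,5] NP/(PP/NP)   >
      [2,3] "with" : (NP/(PP/NP))/PP
      [3,5] PP   >
        [3,4] "gave" : PP/NP
        [4,5] "which" : NP
    [5,6] "here" : PP/NP

[0,1] (S/NP)/S  lex  "read"
[1,2] S  lex  "idea"
[0,2] S/NP  >  k=1
[2,3] (NP/(PP/NP))/PP  lex  "with"
[3,4] PP/NP  lex  "gave"
[4,5] NP  lex  "which"
[3,5] PP  >  k=4
[2,5] NP/(PP/NP)  >  k=3
[5,6] PP/NP  lex  "here"
[2,6] NP  >  k=5
[0,6] S  >  k=2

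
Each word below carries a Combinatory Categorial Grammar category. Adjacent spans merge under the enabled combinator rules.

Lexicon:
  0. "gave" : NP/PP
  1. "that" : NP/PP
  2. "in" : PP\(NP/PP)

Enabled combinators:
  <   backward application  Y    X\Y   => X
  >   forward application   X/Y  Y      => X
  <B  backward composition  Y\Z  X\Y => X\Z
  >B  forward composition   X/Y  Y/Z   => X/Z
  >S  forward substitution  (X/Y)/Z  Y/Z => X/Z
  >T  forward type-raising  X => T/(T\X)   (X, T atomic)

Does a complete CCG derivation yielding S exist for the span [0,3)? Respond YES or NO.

NO

NP/PP NP/PP PP\(NP/PP)
CKY chart[0,3] = {N/(N\NP), NP, NP/(NP\NP), NP/(PP\PP), PP/(PP\NP), S/(S\NP)}; S ∉ chart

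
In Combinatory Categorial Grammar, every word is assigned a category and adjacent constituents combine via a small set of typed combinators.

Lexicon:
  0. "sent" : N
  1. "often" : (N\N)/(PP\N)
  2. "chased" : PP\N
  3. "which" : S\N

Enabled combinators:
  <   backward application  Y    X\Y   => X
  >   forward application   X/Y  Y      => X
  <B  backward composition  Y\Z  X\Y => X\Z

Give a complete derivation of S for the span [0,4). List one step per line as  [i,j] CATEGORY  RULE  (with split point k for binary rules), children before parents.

[0,1] N  lex  "sent"
[1,2] (N\N)/(PP\N)  lex  "often"
[2,3] PP\N  lex  "chased"
[1,3] N\N  >  k=2
[3,4] S\N  lex  "which"
[1,4] S\N  <B  k=3
[0,4] S  <  k=1

[0,4] S   <
  [0,1] "sent" : N
  [1,4] S\N   <B
    [1,3] N\N   >
      [1,2] "often" : (N\N)/(PP\N)
      [2,3] "chased" : PP\N
    [3,4] "which" : S\N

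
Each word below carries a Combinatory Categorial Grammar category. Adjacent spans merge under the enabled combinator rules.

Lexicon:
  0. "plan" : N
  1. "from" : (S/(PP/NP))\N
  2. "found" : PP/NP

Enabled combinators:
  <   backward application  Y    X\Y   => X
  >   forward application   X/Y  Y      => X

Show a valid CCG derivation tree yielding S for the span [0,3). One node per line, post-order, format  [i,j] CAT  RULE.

[0,3] S   >
  [0,2] S/(PP/NP)   <
    [0,1] "plan" : N
    [1,2] "from" : (S/(PP/NP))\N
  [2,3] "found" : PP/NP

[0,1] N  lex  "plan"
[1,2] (S/(PP/NP))\N  lex  "from"
[0,2] S/(PP/NP)  <  k=1
[2,3] PP/NP  lex  "found"
[0,3] S  >  k=2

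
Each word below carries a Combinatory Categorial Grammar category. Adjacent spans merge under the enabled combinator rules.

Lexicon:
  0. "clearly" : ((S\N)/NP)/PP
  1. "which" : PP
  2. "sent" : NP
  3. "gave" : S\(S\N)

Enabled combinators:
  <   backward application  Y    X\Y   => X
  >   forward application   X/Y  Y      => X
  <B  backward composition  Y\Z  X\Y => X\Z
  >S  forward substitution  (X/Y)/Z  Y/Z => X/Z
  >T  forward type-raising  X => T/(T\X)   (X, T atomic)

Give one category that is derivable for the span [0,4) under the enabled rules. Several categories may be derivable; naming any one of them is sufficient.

[0,4] S   <
  [0,3] S\N   >
    [0,2] (S\N)/NP   >
      [0,1] "clearly" : ((S\N)/NP)/PP
      [1,2] "which" : PP
    [2,3] "sent" : NP
  [3,4] "gave" : S\(S\N)

S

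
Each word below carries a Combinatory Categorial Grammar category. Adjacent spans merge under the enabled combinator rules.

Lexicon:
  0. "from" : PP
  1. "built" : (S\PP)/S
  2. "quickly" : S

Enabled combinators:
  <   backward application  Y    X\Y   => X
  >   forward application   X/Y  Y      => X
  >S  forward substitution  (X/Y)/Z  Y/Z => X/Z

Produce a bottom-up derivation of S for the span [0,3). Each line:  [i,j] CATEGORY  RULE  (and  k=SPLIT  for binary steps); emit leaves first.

[0,1] PP  lex  "from"
[1,2] (S\PP)/S  lex  "built"
[2,3] S  lex  "quickly"
[1,3] S\PP  >  k=2
[0,3] S  <  k=1

[0,3] S   <
  [0,1] "from" : PP
  [1,3] S\PP   >
    [1,2] "built" : (S\PP)/S
    [2,3] "quickly" : S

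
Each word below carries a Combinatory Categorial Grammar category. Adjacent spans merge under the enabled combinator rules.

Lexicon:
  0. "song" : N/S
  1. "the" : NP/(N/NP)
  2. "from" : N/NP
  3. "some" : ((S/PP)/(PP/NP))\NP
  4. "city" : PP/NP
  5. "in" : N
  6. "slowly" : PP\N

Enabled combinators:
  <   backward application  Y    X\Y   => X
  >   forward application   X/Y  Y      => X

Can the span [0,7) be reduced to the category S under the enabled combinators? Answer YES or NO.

N/S NP/(N/NP) N/NP ((S/PP)/(PP/NP))\NP PP/NP N PP\N
CKY chart[0,7] = {N}; S ∉ chart

NO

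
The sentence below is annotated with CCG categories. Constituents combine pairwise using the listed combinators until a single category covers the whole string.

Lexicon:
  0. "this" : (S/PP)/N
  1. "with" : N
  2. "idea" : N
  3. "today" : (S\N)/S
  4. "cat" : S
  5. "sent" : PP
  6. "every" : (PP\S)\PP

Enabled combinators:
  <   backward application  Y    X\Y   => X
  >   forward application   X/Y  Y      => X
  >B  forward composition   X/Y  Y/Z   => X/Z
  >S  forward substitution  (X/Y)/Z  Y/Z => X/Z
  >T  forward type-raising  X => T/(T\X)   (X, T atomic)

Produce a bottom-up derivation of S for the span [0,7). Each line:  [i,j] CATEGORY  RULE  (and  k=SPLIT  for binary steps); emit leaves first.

[0,7] S   >
  [0,2] S/PP   >
    [0,1] "this" : (S/PP)/N
    [1,2] "with" : N
  [2,7] PP   <
    [2,5] S   >
      [2,3] S/(S\N)   >T
        [2,3] "idea" : N
      [3,5] S\N   >
        [3,4] "today" : (S\N)/S
        [4,5] "cat" : S
    [5,7] PP\S   <
      [5,6] "sent" : PP
      [6,7] "every" : (PP\S)\PP

[0,1] (S/PP)/N  lex  "this"
[1,2] N  lex  "with"
[0,2] S/PP  >  k=1
[2,3] N  lex  "idea"
[2,3] S/(S\N)  >T
[3,4] (S\N)/S  lex  "today"
[4,5] S  lex  "cat"
[3,5] S\N  >  k=4
[2,5] S  >  k=3
[5,6] PP  lex  "sent"
[6,7] (PP\S)\PP  lex  "every"
[5,7] PP\S  <  k=6
[2,7] PP  <  k=5
[0,7] S  >  k=2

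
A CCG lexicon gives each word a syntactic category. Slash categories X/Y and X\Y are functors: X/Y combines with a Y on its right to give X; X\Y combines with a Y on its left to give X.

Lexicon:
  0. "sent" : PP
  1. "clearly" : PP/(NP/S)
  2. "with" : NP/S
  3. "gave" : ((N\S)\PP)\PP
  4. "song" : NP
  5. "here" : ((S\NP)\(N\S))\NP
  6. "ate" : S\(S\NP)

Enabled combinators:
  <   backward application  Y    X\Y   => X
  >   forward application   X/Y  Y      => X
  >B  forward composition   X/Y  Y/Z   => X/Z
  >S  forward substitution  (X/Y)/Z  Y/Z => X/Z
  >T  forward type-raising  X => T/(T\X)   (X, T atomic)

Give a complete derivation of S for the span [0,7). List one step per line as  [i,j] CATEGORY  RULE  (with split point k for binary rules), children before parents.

[0,1] PP  lex  "sent"
[1,2] PP/(NP/S)  lex  "clearly"
[2,3] NP/S  lex  "with"
[1,3] PP  >  k=2
[3,4] ((N\S)\PP)\PP  lex  "gave"
[1,4] (N\S)\PP  <  k=3
[0,4] N\S  <  k=1
[4,5] NP  lex  "song"
[5,6] ((S\NP)\(N\S))\NP  lex  "here"
[4,6] (S\NP)\(N\S)  <  k=5
[0,6] S\NP  <  k=4
[6,7] S\(S\NP)  lex  "ate"
[0,7] S  <  k=6

[0,7] S   <
  [0,6] S\NP   <
    [0,4] N\S   <
      [0,1] "sent" : PP
      [1,4] (N\S)\PP   <
        [1,3] PP   >
          [1,2] "clearly" : PP/(NP/S)
          [2,3] "with" : NP/S
        [3,4] "gave" : ((N\S)\PP)\PP
    [4,6] (S\NP)\(N\S)   <
      [4,5] "song" : NP
      [5,6] "here" : ((S\NP)\(N\S))\NP
  [6,7] "ate" : S\(S\NP)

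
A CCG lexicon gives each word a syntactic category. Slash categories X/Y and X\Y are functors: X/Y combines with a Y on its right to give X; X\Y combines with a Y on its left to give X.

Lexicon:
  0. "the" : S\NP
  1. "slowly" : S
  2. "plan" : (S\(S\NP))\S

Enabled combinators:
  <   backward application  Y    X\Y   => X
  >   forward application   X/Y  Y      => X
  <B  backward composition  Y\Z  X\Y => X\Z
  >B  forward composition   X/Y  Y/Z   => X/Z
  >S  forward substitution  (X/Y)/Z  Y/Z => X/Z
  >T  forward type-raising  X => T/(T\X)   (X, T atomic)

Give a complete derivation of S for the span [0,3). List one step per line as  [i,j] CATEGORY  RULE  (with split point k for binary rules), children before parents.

[0,3] S   <
  [0,1] "the" : S\NP
  [1,3] S\(S\NP)   <
    [1,2] "slowly" : S
    [2,3] "plan" : (S\(S\NP))\S

[0,1] S\NP  lex  "the"
[1,2] S  lex  "slowly"
[2,3] (S\(S\NP))\S  lex  "plan"
[1,3] S\(S\NP)  <  k=2
[0,3] S  <  k=1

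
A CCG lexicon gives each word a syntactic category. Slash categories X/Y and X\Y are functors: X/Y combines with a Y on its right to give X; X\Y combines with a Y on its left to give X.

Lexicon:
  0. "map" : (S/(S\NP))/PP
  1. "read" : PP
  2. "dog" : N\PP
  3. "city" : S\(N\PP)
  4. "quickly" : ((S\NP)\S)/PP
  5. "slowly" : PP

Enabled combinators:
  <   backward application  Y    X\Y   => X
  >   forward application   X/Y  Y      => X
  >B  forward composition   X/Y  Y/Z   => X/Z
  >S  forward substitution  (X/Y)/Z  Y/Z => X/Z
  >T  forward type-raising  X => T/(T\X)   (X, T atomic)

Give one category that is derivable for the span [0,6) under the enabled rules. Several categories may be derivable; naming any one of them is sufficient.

[0,6] S   >
  [0,2] S/(S\NP)   >
    [0,1] "map" : (S/(S\NP))/PP
    [1,2] "read" : PP
  [2,6] S\NP   <
    [2,4] S   <
      [2,3] "dog" : N\PP
      [3,4] "city" : S\(N\PP)
    [4,6] (S\NP)\S   >
      [4,5] "quickly" : ((S\NP)\S)/PP
      [5,6] "slowly" : PP

S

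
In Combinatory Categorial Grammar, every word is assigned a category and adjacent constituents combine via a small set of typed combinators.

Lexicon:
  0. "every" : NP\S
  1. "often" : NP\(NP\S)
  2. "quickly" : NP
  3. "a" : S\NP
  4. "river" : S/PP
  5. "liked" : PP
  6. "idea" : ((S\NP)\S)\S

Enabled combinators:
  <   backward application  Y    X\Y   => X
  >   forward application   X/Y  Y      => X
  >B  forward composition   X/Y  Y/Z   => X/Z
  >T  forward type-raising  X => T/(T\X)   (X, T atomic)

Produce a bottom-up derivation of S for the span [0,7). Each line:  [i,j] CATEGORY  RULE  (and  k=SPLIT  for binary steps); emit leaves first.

[0,1] NP\S  lex  "every"
[1,2] NP\(NP\S)  lex  "often"
[0,2] NP  <  k=1
[2,3] NP  lex  "quickly"
[2,3] S/(S\NP)  >T
[3,4] S\NP  lex  "a"
[2,4] S  >  k=3
[4,5] S/PP  lex  "river"
[5,6] PP  lex  "liked"
[4,6] S  >  k=5
[6,7] ((S\NP)\S)\S  lex  "idea"
[4,7] (S\NP)\S  <  k=6
[2,7] S\NP  <  k=4
[0,7] S  <  k=2

[0,7] S   <
  [0,2] NP   <
    [0,1] "every" : NP\S
    [1,2] "often" : NP\(NP\S)
  [2,7] S\NP   <
    [2,4] S   >
      [2,3] S/(S\NP)   >T
        [2,3] "quickly" : NP
      [3,4] "a" : S\NP
    [4,7] (S\NP)\S   <
      [4,6] S   >
        [4,5] "river" : S/PP
        [5,6] "liked" : PP
      [6,7] "idea" : ((S\NP)\S)\S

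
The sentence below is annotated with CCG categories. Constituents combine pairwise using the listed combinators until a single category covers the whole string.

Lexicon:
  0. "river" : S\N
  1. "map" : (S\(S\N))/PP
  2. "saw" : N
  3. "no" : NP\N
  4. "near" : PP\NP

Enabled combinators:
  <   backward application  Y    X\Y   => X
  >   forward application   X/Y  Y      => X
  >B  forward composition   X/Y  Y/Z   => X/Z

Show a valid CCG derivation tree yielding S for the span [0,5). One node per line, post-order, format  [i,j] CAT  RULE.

[0,1] S\N  lex  "river"
[1,2] (S\(S\N))/PP  lex  "map"
[2,3] N  lex  "saw"
[3,4] NP\N  lex  "no"
[2,4] NP  <  k=3
[4,5] PP\NP  lex  "near"
[2,5] PP  <  k=4
[1,5] S\(S\N)  >  k=2
[0,5] S  <  k=1

[0,5] S   <
  [0,1] "river" : S\N
  [1,5] S\(S\N)   >
    [1,2] "map" : (S\(S\N))/PP
    [2,5] PP   <
      [2,4] NP   <
        [2,3] "saw" : N
        [3,4] "no" : NP\N
      [4,5] "near" : PP\NP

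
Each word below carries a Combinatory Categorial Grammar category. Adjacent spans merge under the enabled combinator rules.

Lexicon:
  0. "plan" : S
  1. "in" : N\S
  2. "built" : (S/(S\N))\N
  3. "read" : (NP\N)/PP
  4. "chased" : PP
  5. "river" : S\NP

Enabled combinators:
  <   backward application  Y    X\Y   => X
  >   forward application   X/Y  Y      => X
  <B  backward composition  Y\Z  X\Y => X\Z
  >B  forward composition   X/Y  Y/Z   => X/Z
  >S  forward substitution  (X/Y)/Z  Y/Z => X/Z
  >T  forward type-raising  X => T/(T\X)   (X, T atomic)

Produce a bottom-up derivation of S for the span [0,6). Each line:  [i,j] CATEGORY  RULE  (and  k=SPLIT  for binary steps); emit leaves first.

[0,6] S   >
  [0,3] S/(S\N)   <
    [0,2] N   >
      [0,1] N/(N\S)   >T
        [0,1] "plan" : S
      [1,2] "in" : N\S
    [2,3] "built" : (S/(S\N))\N
  [3,6] S\N   <B
    [3,5] NP\N   >
      [3,4] "read" : (NP\N)/PP
      [4,5] "chased" : PP
    [5,6] "river" : S\NP

[0,1] S  lex  "plan"
[0,1] N/(N\S)  >T
[1,2] N\S  lex  "in"
[0,2] N  >  k=1
[2,3] (S/(S\N))\N  lex  "built"
[0,3] S/(S\N)  <  k=2
[3,4] (NP\N)/PP  lex  "read"
[4,5] PP  lex  "chased"
[3,5] NP\N  >  k=4
[5,6] S\NP  lex  "river"
[3,6] S\N  <B  k=5
[0,6] S  >  k=3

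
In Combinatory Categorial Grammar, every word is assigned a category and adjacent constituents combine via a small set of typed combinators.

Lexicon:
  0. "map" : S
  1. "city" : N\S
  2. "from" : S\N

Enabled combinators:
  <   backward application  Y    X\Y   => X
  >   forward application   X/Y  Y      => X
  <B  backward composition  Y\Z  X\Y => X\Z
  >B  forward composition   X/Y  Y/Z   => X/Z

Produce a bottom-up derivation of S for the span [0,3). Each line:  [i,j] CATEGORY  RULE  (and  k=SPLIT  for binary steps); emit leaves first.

[0,1] S  lex  "map"
[1,2] N\S  lex  "city"
[0,2] N  <  k=1
[2,3] S\N  lex  "from"
[0,3] S  <  k=2

[0,3] S   <
  [0,2] N   <
    [0,1] "map" : S
    [1,2] "city" : N\S
  [2,3] "from" : S\N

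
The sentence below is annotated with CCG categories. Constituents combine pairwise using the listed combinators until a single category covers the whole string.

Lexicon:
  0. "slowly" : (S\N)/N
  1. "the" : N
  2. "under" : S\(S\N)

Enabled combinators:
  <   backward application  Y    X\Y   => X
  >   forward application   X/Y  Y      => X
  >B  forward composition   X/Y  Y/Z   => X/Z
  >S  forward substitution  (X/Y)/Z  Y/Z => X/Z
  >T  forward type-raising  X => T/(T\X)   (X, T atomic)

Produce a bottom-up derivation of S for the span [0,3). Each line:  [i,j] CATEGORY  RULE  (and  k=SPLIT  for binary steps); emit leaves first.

[0,1] (S\N)/N  lex  "slowly"
[1,2] N  lex  "the"
[0,2] S\N  >  k=1
[2,3] S\(S\N)  lex  "under"
[0,3] S  <  k=2

[0,3] S   <
  [0,2] S\N   >
    [0,1] "slowly" : (S\N)/N
    [1,2] "the" : N
  [2,3] "under" : S\(S\N)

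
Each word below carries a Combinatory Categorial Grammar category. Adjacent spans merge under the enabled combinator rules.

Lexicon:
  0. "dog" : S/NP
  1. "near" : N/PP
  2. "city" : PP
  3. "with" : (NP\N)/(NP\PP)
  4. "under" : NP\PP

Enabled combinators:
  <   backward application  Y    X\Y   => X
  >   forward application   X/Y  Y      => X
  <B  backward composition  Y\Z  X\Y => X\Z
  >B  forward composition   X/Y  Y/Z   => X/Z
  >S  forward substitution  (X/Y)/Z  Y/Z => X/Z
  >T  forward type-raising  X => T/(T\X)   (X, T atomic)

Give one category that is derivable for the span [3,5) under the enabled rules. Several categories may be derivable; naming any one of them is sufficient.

NP\N

[0,5] S   >
  [0,1] "dog" : S/NP
  [1,5] NP   <
    [1,3] N   >
      [1,2] "near" : N/PP
      [2,3] "city" : PP
    [3,5] NP\N   >
      [3,4] "with" : (NP\N)/(NP\PP)
      [4,5] "under" : NP\PP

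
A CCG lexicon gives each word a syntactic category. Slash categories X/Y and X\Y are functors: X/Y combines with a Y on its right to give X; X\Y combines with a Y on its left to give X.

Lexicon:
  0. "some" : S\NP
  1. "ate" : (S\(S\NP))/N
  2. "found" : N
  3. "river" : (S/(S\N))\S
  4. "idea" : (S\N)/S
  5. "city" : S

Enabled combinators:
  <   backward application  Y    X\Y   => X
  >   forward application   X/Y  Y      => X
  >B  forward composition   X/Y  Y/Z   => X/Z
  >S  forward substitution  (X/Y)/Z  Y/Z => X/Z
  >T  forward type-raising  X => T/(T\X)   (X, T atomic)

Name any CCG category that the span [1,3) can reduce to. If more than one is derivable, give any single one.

S\(S\NP)

[0,6] S   >
  [0,4] S/(S\N)   <
    [0,3] S   <
      [0,1] "some" : S\NP
      [1,3] S\(S\NP)   >
        [1,2] "ate" : (S\(S\NP))/N
        [2,3] "found" : N
    [3,4] "river" : (S/(S\N))\S
  [4,6] S\N   >
    [4,5] "idea" : (S\N)/S
    [5,6] "city" : S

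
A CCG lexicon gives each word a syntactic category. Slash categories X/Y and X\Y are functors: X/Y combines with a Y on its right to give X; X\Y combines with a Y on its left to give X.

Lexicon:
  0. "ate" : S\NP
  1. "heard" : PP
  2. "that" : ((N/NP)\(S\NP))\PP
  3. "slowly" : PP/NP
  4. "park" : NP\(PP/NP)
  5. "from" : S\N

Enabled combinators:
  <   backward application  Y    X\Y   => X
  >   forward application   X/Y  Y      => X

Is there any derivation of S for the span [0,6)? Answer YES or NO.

[0,6] S   <
  [0,5] N   >
    [0,3] N/NP   <
      [0,1] "ate" : S\NP
      [1,3] (N/NP)\(S\NP)   <
        [1,2] "heard" : PP
        [2,3] "that" : ((N/NP)\(S\NP))\PP
    [3,5] NP   <
      [3,4] "slowly" : PP/NP
      [4,5] "park" : NP\(PP/NP)
  [5,6] "from" : S\N

YES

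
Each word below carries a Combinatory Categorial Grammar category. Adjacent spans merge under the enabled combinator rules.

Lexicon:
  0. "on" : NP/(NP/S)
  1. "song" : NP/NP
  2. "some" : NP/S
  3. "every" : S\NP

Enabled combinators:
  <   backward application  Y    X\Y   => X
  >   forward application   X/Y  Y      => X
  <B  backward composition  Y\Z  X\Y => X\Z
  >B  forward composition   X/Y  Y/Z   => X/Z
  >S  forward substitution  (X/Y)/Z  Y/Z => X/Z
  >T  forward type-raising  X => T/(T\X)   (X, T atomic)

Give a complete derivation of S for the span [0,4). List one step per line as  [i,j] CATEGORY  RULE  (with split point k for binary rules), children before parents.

[0,4] S   <
  [0,3] NP   >
    [0,1] "on" : NP/(NP/S)
    [1,3] NP/S   >B
      [1,2] "song" : NP/NP
      [2,3] "some" : NP/S
  [3,4] "every" : S\NP

[0,1] NP/(NP/S)  lex  "on"
[1,2] NP/NP  lex  "song"
[2,3] NP/S  lex  "some"
[1,3] NP/S  >B  k=2
[0,3] NP  >  k=1
[3,4] S\NP  lex  "every"
[0,4] S  <  k=3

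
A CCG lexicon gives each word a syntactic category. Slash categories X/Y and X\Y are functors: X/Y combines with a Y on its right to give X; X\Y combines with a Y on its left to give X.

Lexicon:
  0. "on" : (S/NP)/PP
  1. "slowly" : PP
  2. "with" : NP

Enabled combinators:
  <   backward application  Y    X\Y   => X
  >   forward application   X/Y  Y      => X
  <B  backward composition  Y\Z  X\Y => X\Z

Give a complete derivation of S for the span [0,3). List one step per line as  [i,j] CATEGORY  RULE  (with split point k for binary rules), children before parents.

[0,3] S   >
  [0,2] S/NP   >
    [0,1] "on" : (S/NP)/PP
    [1,2] "slowly" : PP
  [2,3] "with" : NP

[0,1] (S/NP)/PP  lex  "on"
[1,2] PP  lex  "slowly"
[0,2] S/NP  >  k=1
[2,3] NP  lex  "with"
[0,3] S  >  k=2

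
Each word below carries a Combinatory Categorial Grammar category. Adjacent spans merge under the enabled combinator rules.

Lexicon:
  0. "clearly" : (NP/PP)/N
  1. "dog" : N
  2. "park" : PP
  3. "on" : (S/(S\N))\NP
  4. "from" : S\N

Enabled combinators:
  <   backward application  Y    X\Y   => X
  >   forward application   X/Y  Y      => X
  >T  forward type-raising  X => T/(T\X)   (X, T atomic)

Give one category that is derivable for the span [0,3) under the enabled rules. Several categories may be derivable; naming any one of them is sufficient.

NP

[0,5] S   >
  [0,4] S/(S\N)   <
    [0,3] NP   >
      [0,2] NP/PP   >
        [0,1] "clearly" : (NP/PP)/N
        [1,2] "dog" : N
      [2,3] "park" : PP
    [3,4] "on" : (S/(S\N))\NP
  [4,5] "from" : S\N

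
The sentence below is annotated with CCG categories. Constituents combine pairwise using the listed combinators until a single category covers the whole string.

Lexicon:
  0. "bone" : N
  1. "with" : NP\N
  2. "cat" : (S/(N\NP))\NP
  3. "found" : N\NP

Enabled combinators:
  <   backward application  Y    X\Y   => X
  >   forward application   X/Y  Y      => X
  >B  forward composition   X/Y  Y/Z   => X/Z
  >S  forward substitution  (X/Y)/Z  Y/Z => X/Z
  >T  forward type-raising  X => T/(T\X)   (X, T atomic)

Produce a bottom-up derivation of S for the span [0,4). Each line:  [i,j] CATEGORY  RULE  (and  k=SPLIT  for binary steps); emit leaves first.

[0,1] N  lex  "bone"
[0,1] NP/(NP\N)  >T
[1,2] NP\N  lex  "with"
[0,2] NP  >  k=1
[2,3] (S/(N\NP))\NP  lex  "cat"
[0,3] S/(N\NP)  <  k=2
[3,4] N\NP  lex  "found"
[0,4] S  >  k=3

[0,4] S   >
  [0,3] S/(N\NP)   <
    [0,2] NP   >
      [0,1] NP/(NP\N)   >T
        [0,1] "bone" : N
      [1,2] "with" : NP\N
    [2,3] "cat" : (S/(N\NP))\NP
  [3,4] "found" : N\NP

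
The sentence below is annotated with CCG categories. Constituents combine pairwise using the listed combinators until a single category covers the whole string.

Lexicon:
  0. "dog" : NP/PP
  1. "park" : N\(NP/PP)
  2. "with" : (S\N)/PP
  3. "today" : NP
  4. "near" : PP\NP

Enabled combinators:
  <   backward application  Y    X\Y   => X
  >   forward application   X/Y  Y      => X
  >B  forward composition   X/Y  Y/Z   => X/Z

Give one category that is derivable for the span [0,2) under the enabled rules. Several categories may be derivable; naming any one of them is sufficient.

[0,5] S   <
  [0,2] N   <
    [0,1] "dog" : NP/PP
    [1,2] "park" : N\(NP/PP)
  [2,5] S\N   >
    [2,3] "with" : (S\N)/PP
    [3,5] PP   <
      [3,4] "today" : NP
      [4,5] "near" : PP\NP

N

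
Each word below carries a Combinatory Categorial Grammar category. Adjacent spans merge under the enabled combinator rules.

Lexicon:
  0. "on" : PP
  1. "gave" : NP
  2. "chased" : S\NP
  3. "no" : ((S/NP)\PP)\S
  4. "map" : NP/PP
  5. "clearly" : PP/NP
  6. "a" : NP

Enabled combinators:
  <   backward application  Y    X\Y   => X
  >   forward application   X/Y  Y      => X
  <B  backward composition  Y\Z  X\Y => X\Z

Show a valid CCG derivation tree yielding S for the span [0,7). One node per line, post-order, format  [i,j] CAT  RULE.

[0,7] S   >
  [0,4] S/NP   <
    [0,1] "on" : PP
    [1,4] (S/NP)\PP   <
      [1,3] S   <
        [1,2] "gave" : NP
        [2,3] "chased" : S\NP
      [3,4] "no" : ((S/NP)\PP)\S
  [4,7] NP   >
    [4,5] "map" : NP/PP
    [5,7] PP   >
      [5,6] "clearly" : PP/NP
      [6,7] "a" : NP

[0,1] PP  lex  "on"
[1,2] NP  lex  "gave"
[2,3] S\NP  lex  "chased"
[1,3] S  <  k=2
[3,4] ((S/NP)\PP)\S  lex  "no"
[1,4] (S/NP)\PP  <  k=3
[0,4] S/NP  <  k=1
[4,5] NP/PP  lex  "map"
[5,6] PP/NP  lex  "clearly"
[6,7] NP  lex  "a"
[5,7] PP  >  k=6
[4,7] NP  >  k=5
[0,7] S  >  k=4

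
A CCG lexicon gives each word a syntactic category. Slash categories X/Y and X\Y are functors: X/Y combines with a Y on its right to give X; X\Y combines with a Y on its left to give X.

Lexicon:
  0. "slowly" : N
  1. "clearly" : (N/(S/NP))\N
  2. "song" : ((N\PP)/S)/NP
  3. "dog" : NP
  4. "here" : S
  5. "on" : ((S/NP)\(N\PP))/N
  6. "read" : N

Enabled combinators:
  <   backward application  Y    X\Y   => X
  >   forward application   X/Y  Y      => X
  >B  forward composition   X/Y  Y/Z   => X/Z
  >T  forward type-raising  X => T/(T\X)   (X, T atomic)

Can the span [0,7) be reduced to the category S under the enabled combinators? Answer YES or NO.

NO

N (N/(S/NP))\N ((N\PP)/S)/NP NP S ((S/NP)\(N\PP))/N N
CKY chart[0,7] = {N, N/(N\N), NP/(NP\N), PP/(PP\N), S/(S\N)}; S ∉ chart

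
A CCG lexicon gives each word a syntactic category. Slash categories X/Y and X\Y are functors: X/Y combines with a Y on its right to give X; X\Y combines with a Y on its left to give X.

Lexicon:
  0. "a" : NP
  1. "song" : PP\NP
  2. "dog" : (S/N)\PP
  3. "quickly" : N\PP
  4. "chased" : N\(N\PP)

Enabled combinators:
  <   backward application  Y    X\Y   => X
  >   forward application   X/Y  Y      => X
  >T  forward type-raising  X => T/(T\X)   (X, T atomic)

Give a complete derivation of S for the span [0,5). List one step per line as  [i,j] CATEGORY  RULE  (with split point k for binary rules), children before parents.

[0,1] NP  lex  "a"
[0,1] PP/(PP\NP)  >T
[1,2] PP\NP  lex  "song"
[0,2] PP  >  k=1
[2,3] (S/N)\PP  lex  "dog"
[0,3] S/N  <  k=2
[3,4] N\PP  lex  "quickly"
[4,5] N\(N\PP)  lex  "chased"
[3,5] N  <  k=4
[0,5] S  >  k=3

[0,5] S   >
  [0,3] S/N   <
    [0,2] PP   >
      [0,1] PP/(PP\NP)   >T
        [0,1] "a" : NP
      [1,2] "song" : PP\NP
    [2,3] "dog" : (S/N)\PP
  [3,5] N   <
    [3,4] "quickly" : N\PP
    [4,5] "chased" : N\(N\PP)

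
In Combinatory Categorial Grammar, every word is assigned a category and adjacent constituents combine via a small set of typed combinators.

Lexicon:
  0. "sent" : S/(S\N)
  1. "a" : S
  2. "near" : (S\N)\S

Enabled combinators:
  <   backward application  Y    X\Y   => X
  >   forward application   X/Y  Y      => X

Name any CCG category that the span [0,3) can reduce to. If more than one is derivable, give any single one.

[0,3] S   >
  [0,1] "sent" : S/(S\N)
  [1,3] S\N   <
    [1,2] "a" : S
    [2,3] "near" : (S\N)\S

S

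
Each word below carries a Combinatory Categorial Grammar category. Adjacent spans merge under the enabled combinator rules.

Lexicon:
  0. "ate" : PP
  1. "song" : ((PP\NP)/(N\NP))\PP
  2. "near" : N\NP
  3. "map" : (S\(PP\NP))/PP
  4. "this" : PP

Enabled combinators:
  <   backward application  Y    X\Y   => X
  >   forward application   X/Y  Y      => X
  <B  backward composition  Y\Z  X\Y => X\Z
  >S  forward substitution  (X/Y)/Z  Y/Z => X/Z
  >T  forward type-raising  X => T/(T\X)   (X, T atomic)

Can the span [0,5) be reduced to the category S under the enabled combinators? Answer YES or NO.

YES

[0,5] S   <
  [0,3] PP\NP   >
    [0,2] (PP\NP)/(N\NP)   <
      [0,1] "ate" : PP
      [1,2] "song" : ((PP\NP)/(N\NP))\PP
    [2,3] "near" : N\NP
  [3,5] S\(PP\NP)   >
    [3,4] "map" : (S\(PP\NP))/PP
    [4,5] "this" : PP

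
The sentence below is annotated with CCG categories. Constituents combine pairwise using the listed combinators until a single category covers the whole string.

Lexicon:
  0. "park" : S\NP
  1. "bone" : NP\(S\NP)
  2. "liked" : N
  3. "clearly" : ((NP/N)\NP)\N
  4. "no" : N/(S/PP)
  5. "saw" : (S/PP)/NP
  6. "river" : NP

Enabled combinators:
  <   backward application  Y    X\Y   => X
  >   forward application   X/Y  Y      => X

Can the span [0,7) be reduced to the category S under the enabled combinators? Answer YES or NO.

NO

S\NP NP\(S\NP) N ((NP/N)\NP)\N N/(S/PP) (S/PP)/NP NP
CKY chart[0,7] = {NP}; S ∉ chart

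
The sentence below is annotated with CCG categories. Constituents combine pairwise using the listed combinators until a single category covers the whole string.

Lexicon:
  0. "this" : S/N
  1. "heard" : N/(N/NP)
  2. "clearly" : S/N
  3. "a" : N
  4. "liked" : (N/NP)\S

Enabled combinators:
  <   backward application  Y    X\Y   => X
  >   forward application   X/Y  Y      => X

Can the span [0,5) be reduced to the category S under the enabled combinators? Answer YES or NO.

[0,5] S   >
  [0,1] "this" : S/N
  [1,5] N   >
    [1,2] "heard" : N/(N/NP)
    [2,5] N/NP   <
      [2,4] S   >
        [2,3] "clearly" : S/N
        [3,4] "a" : N
      [4,5] "liked" : (N/NP)\S

YES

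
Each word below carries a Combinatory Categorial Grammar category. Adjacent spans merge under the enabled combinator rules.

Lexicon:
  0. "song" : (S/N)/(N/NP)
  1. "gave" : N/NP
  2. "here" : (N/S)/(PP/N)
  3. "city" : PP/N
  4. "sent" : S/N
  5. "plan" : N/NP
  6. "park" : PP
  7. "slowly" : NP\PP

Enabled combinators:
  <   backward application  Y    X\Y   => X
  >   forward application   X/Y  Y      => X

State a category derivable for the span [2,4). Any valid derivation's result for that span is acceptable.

N/S

[0,8] S   >
  [0,2] S/N   >
    [0,1] "song" : (S/N)/(N/NP)
    [1,2] "gave" : N/NP
  [2,8] N   >
    [2,4] N/S   >
      [2,3] "here" : (N/S)/(PP/N)
      [3,4] "city" : PP/N
    [4,8] S   >
      [4,5] "sent" : S/N
      [5,8] N   >
        [5,6] "plan" : N/NP
        [6,8] NP   <
          [6,7] "park" : PP
          [7,8] "slowly" : NP\PP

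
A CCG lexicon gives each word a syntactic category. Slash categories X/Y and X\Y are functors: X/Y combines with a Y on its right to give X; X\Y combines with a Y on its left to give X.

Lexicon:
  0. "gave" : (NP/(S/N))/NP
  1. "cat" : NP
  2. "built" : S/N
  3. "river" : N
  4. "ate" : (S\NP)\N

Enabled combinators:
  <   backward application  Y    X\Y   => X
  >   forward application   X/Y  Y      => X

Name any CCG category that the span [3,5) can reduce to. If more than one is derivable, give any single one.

S\NP

[0,5] S   <
  [0,3] NP   >
    [0,2] NP/(S/N)   >
      [0,1] "gave" : (NP/(S/N))/NP
      [1,2] "cat" : NP
    [2,3] "built" : S/N
  [3,5] S\NP   <
    [3,4] "river" : N
    [4,5] "ate" : (S\NP)\N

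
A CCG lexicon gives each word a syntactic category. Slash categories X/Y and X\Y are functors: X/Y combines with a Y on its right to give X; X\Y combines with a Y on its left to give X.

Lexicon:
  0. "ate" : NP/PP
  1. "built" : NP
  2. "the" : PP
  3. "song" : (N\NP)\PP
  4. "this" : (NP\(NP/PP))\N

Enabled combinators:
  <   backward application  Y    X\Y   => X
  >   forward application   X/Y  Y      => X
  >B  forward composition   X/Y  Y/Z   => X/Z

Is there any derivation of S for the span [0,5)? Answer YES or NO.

NO

NP/PP NP PP (N\NP)\PP (NP\(NP/PP))\N
CKY chart[0,5] = {NP}; S ∉ chart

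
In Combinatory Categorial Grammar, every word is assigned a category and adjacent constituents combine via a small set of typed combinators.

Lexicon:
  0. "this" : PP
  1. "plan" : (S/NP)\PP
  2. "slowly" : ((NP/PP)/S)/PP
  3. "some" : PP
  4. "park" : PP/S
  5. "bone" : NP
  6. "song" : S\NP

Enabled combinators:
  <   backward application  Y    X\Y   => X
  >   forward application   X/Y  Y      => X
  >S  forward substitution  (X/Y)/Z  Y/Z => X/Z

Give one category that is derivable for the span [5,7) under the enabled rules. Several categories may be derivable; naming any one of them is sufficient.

[0,7] S   >
  [0,2] S/NP   <
    [0,1] "this" : PP
    [1,2] "plan" : (S/NP)\PP
  [2,7] NP   >
    [2,5] NP/S   >S
      [2,4] (NP/PP)/S   >
        [2,3] "slowly" : ((NP/PP)/S)/PP
        [3,4] "some" : PP
      [4,5] "park" : PP/S
    [5,7] S   <
      [5,6] "bone" : NP
      [6,7] "song" : S\NP

S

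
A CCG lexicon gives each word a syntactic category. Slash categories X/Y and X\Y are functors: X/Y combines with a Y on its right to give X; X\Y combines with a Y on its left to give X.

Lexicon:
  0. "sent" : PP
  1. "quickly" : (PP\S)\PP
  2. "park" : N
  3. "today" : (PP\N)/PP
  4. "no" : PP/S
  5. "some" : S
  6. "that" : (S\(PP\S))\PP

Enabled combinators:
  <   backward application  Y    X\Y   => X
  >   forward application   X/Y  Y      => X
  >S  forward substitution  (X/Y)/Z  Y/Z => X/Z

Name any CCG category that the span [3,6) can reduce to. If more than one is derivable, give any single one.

PP\N

[0,7] S   <
  [0,2] PP\S   <
    [0,1] "sent" : PP
    [1,2] "quickly" : (PP\S)\PP
  [2,7] S\(PP\S)   <
    [2,6] PP   <
      [2,3] "park" : N
      [3,6] PP\N   >
        [3,4] "today" : (PP\N)/PP
        [4,6] PP   >
          [4,5] "no" : PP/S
          [5,6] "some" : S
    [6,7] "that" : (S\(PP\S))\PP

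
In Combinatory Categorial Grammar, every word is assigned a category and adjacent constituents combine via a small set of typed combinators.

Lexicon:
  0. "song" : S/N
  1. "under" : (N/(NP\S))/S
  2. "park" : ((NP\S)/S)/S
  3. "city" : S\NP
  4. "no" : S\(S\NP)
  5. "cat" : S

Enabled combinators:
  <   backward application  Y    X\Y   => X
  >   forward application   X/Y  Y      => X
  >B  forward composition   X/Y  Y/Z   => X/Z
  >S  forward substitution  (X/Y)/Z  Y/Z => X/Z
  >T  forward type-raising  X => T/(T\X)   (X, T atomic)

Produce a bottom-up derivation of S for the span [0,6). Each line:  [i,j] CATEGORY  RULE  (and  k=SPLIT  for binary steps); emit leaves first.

[0,1] S/N  lex  "song"
[1,2] (N/(NP\S))/S  lex  "under"
[2,3] ((NP\S)/S)/S  lex  "park"
[3,4] S\NP  lex  "city"
[4,5] S\(S\NP)  lex  "no"
[3,5] S  <  k=4
[2,5] (NP\S)/S  >  k=3
[1,5] N/S  >S  k=2
[5,6] S  lex  "cat"
[1,6] N  >  k=5
[0,6] S  >  k=1

[0,6] S   >
  [0,1] "song" : S/N
  [1,6] N   >
    [1,5] N/S   >S
      [1,2] "under" : (N/(NP\S))/S
      [2,5] (NP\S)/S   >
        [2,3] "park" : ((NP\S)/S)/S
        [3,5] S   <
          [3,4] "city" : S\NP
          [4,5] "no" : S\(S\NP)
    [5,6] "cat" : S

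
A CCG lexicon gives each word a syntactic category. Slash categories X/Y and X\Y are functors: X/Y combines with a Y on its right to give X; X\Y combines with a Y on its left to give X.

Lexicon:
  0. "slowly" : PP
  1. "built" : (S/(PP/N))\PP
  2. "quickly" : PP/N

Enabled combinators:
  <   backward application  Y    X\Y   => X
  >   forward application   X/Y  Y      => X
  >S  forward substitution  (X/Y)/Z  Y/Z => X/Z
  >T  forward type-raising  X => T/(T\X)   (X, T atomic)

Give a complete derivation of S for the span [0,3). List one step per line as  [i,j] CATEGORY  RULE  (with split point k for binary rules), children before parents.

[0,1] PP  lex  "slowly"
[1,2] (S/(PP/N))\PP  lex  "built"
[0,2] S/(PP/N)  <  k=1
[2,3] PP/N  lex  "quickly"
[0,3] S  >  k=2

[0,3] S   >
  [0,2] S/(PP/N)   <
    [0,1] "slowly" : PP
    [1,2] "built" : (S/(PP/N))\PP
  [2,3] "quickly" : PP/N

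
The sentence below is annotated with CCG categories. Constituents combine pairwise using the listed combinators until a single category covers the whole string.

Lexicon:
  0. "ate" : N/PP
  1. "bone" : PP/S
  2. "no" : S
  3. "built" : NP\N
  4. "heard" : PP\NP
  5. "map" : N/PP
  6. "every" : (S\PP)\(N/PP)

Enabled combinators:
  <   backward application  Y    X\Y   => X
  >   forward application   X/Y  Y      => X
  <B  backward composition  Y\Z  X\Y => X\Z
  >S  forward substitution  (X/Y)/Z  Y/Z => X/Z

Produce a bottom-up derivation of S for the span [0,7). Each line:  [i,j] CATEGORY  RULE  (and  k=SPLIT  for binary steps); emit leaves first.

[0,7] S   <
  [0,5] PP   <
    [0,4] NP   <
      [0,3] N   >
        [0,1] "ate" : N/PP
        [1,3] PP   >
          [1,2] "bone" : PP/S
          [2,3] "no" : S
      [3,4] "built" : NP\N
    [4,5] "heard" : PP\NP
  [5,7] S\PP   <
    [5,6] "map" : N/PP
    [6,7] "every" : (S\PP)\(N/PP)

[0,1] N/PP  lex  "ate"
[1,2] PP/S  lex  "bone"
[2,3] S  lex  "no"
[1,3] PP  >  k=2
[0,3] N  >  k=1
[3,4] NP\N  lex  "built"
[0,4] NP  <  k=3
[4,5] PP\NP  lex  "heard"
[0,5] PP  <  k=4
[5,6] N/PP  lex  "map"
[6,7] (S\PP)\(N/PP)  lex  "every"
[5,7] S\PP  <  k=6
[0,7] S  <  k=5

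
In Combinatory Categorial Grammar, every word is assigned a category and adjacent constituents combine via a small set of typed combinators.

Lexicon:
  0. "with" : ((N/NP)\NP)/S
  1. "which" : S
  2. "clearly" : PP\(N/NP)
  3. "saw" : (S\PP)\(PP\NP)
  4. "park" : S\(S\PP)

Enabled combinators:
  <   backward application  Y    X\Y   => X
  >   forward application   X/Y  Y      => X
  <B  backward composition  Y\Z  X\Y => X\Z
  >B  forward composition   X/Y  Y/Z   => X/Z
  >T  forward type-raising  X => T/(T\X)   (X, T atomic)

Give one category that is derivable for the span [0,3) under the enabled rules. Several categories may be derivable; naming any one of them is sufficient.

PP\NP

[0,5] S   <
  [0,4] S\PP   <
    [0,3] PP\NP   <B
      [0,2] (N/NP)\NP   >
        [0,1] "with" : ((N/NP)\NP)/S
        [1,2] "which" : S
      [2,3] "clearly" : PP\(N/NP)
    [3,4] "saw" : (S\PP)\(PP\NP)
  [4,5] "park" : S\(S\PP)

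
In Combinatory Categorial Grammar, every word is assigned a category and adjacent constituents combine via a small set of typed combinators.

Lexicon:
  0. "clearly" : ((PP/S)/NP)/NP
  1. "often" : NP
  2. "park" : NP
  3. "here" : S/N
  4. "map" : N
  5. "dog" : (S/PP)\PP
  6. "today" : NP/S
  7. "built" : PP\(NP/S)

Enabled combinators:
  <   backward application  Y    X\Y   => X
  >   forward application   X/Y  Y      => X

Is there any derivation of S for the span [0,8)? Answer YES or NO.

YES

[0,8] S   >
  [0,6] S/PP   <
    [0,5] PP   >
      [0,3] PP/S   >
        [0,2] (PP/S)/NP   >
          [0,1] "clearly" : ((PP/S)/NP)/NP
          [1,2] "often" : NP
        [2,3] "park" : NP
      [3,5] S   >
        [3,4] "here" : S/N
        [4,5] "map" : N
    [5,6] "dog" : (S/PP)\PP
  [6,8] PP   <
    [6,7] "today" : NP/S
    [7,8] "built" : PP\(NP/S)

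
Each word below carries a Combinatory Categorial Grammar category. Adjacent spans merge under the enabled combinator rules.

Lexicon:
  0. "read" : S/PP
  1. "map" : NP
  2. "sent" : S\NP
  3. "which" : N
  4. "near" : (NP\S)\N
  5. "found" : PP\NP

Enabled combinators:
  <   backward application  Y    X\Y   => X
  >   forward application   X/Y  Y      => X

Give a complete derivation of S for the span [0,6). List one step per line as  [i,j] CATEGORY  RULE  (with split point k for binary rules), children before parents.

[0,6] S   >
  [0,1] "read" : S/PP
  [1,6] PP   <
    [1,5] NP   <
      [1,3] S   <
        [1,2] "map" : NP
        [2,3] "sent" : S\NP
      [3,5] NP\S   <
        [3,4] "which" : N
        [4,5] "near" : (NP\S)\N
    [5,6] "found" : PP\NP

[0,1] S/PP  lex  "read"
[1,2] NP  lex  "map"
[2,3] S\NP  lex  "sent"
[1,3] S  <  k=2
[3,4] N  lex  "which"
[4,5] (NP\S)\N  lex  "near"
[3,5] NP\S  <  k=4
[1,5] NP  <  k=3
[5,6] PP\NP  lex  "found"
[1,6] PP  <  k=5
[0,6] S  >  k=1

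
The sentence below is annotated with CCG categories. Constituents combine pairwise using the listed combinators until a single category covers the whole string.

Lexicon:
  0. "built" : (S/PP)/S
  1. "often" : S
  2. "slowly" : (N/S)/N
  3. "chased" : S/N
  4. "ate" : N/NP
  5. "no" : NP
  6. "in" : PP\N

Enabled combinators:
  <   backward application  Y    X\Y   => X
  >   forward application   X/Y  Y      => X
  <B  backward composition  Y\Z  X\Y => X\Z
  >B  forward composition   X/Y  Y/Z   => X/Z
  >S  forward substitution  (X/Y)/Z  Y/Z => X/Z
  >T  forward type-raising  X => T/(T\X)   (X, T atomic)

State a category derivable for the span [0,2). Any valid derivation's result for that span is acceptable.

[0,7] S   >
  [0,2] S/PP   >
    [0,1] "built" : (S/PP)/S
    [1,2] "often" : S
  [2,7] PP   <
    [2,6] N   >
      [2,5] N/NP   >B
        [2,4] N/N   >S
          [2,3] "slowly" : (N/S)/N
          [3,4] "chased" : S/N
        [4,5] "ate" : N/NP
      [5,6] "no" : NP
    [6,7] "in" : PP\N

S/PP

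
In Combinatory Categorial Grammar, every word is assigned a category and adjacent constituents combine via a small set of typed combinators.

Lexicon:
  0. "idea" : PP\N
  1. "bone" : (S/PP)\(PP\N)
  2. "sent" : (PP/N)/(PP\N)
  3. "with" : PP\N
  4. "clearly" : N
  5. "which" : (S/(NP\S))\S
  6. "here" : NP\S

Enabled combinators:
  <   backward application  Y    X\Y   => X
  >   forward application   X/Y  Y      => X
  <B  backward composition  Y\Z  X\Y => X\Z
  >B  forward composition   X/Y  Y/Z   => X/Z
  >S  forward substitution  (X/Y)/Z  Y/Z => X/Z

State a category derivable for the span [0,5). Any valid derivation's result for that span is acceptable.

[0,7] S   >
  [0,6] S/(NP\S)   <
    [0,5] S   >
      [0,2] S/PP   <
        [0,1] "idea" : PP\N
        [1,2] "bone" : (S/PP)\(PP\N)
      [2,5] PP   >
        [2,4] PP/N   >
          [2,3] "sent" : (PP/N)/(PP\N)
          [3,4] "with" : PP\N
        [4,5] "clearly" : N
    [5,6] "which" : (S/(NP\S))\S
  [6,7] "here" : NP\S

S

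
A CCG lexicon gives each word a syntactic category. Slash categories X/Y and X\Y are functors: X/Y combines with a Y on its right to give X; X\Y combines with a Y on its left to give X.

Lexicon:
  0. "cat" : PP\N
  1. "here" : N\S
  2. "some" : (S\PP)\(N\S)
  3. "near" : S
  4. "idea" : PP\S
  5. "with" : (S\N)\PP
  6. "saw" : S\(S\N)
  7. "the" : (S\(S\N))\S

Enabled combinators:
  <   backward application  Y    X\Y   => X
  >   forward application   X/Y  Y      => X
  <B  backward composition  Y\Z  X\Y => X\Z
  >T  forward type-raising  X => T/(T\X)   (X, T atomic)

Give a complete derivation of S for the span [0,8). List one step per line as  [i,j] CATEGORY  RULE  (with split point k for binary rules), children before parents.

[0,8] S   <
  [0,3] S\N   <B
    [0,1] "cat" : PP\N
    [1,3] S\PP   <
      [1,2] "here" : N\S
      [2,3] "some" : (S\PP)\(N\S)
  [3,8] S\(S\N)   <
    [3,7] S   <
      [3,5] PP   >
        [3,4] PP/(PP\S)   >T
          [3,4] "near" : S
        [4,5] "idea" : PP\S
      [5,7] S\PP   <B
        [5,6] "with" : (S\N)\PP
        [6,7] "saw" : S\(S\N)
    [7,8] "the" : (S\(S\N))\S

[0,1] PP\N  lex  "cat"
[1,2] N\S  lex  "here"
[2,3] (S\PP)\(N\S)  lex  "some"
[1,3] S\PP  <  k=2
[0,3] S\N  <B  k=1
[3,4] S  lex  "near"
[3,4] PP/(PP\S)  >T
[4,5] PP\S  lex  "idea"
[3,5] PP  >  k=4
[5,6] (S\N)\PP  lex  "with"
[6,7] S\(S\N)  lex  "saw"
[5,7] S\PP  <B  k=6
[3,7] S  <  k=5
[7,8] (S\(S\N))\S  lex  "the"
[3,8] S\(S\N)  <  k=7
[0,8] S  <  k=3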